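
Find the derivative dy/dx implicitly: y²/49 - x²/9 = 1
Take d/dx of both sides. Since y is implicitly a function of x, the chain rule attaches a y' = dy/dx factor whenever we differentiate through y.

Set F(x, y) = (left side) − (right side), so the curve is F = 0. Differentiating each term of F:
  d/dx[-x^2/9] = -2x/9
  d/dx[y^2/49] = 2y·y'/49
  d/dx[-1] = 0

Collecting, the y'-free part is the partial derivative in x and the y' coefficient is the partial derivative in y:
  ∂F/∂x = -2x/9
  ∂F/∂y = 2y/49

so d/dx[F(x, y(x))] = ∂F/∂x + (∂F/∂y)·y' = 0. Rearranging,
  dy/dx = -(∂F/∂x)/(∂F/∂y) = -(-2x/9)/(2y/49) = 49x/(9y)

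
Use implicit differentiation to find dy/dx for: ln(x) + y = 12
Differentiate both sides with respect to x, treating y as y(x). By the chain rule, any term containing y contributes a factor of y' = dy/dx when we differentiate it.

Move every term to one side and write the relation as F(x, y) = 0. Term by term,
  d/dx[y] = y'
  d/dx[ln(x)] = 1/x
  d/dx[-12] = 0

The pieces without y' make up ∂F/∂x and the coefficient of y' is ∂F/∂y:
  ∂F/∂x = 1/x,
  ∂F/∂y = 1.

Since d/dx[F] = ∂F/∂x + (∂F/∂y)·y' = 0, solve for y':
  (∂F/∂y)·y' = -∂F/∂x
  dy/dx = -(∂F/∂x)/(∂F/∂y) = -(1/x)/(1) = -1/x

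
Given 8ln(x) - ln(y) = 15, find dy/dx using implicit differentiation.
Differentiate the relation implicitly: treat y = y(x) and apply the chain rule, so every y-derivative picks up a y' = dy/dx factor.

With everything moved to the left-hand side, differentiate term by term:
  d/dx[8ln(x)] = 8/x
  d/dx[-ln(y)] = -y'/y
  d/dx[-15] = 0

Separating the contributions that come from x directly and those that come through y:
  without y':      8/x
  multiplying y':  -1/y

so (8/x) + (-1/y)·y' = 0, and therefore
  dy/dx = -(8/x)/(-1/y) = 8y/x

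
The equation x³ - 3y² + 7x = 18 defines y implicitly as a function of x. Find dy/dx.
Differentiate the relation implicitly: treat y = y(x) and apply the chain rule, so every y-derivative picks up a y' = dy/dx factor.

With everything moved to the left-hand side, differentiate term by term:
  d/dx[x^3] = 3x^2
  d/dx[7x] = 7
  d/dx[-3y^2] = -6y·y'
  d/dx[-18] = 0

Separating the contributions that come from x directly and those that come through y:
  without y':      3x^2 + 7
  multiplying y':  -6y

so (3x^2 + 7) + (-6y)·y' = 0, and therefore
  dy/dx = -(3x^2 + 7)/(-6y) = (3x^2 + 7)/(6y)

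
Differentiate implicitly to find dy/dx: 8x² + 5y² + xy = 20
Differentiate both sides with respect to x, treating y as y(x). By the chain rule, any term containing y contributes a factor of y' = dy/dx when we differentiate it.

Move every term to one side and write the relation as F(x, y) = 0. Term by term,
  d/dx[8x^2] = 16x
  d/dx[xy] = x·y' + y
  d/dx[5y^2] = 10y·y'
  d/dx[-20] = 0

The pieces without y' make up ∂F/∂x and the coefficient of y' is ∂F/∂y:
  ∂F/∂x = 16x + y,
  ∂F/∂y = x + 10y.

Since d/dx[F] = ∂F/∂x + (∂F/∂y)·y' = 0, solve for y':
  (∂F/∂y)·y' = -∂F/∂x
  dy/dx = -(∂F/∂x)/(∂F/∂y) = -(16x + y)/(x + 10y) = (-16x - y)/(x + 10y)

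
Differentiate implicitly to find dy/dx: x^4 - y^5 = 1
Take d/dx of both sides. Since y is implicitly a function of x, the chain rule attaches a y' = dy/dx factor whenever we differentiate through y.

Set F(x, y) = (left side) − (right side), so the curve is F = 0. Differentiating each term of F:
  d/dx[x^4] = 4x^3
  d/dx[-y^5] = -5y^4·y'
  d/dx[-1] = 0

Collecting, the y'-free part is the partial derivative in x and the y' coefficient is the partial derivative in y:
  ∂F/∂x = 4x^3
  ∂F/∂y = -5y^4

so d/dx[F(x, y(x))] = ∂F/∂x + (∂F/∂y)·y' = 0. Rearranging,
  dy/dx = -(∂F/∂x)/(∂F/∂y) = -(4x^3)/(-5y^4) = 4x^3/(5y^4)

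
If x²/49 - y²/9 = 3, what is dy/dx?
Differentiate the relation implicitly: treat y = y(x) and apply the chain rule, so every y-derivative picks up a y' = dy/dx factor.

With everything moved to the left-hand side, differentiate term by term:
  d/dx[x^2/49] = 2x/49
  d/dx[-y^2/9] = -2y·y'/9
  d/dx[-3] = 0

Separating the contributions that come from x directly and those that come through y:
  without y':      2x/49
  multiplying y':  -2y/9

so (2x/49) + (-2y/9)·y' = 0, and therefore
  dy/dx = -(2x/49)/(-2y/9) = 9x/(49y)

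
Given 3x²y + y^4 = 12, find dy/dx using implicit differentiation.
Take d/dx of both sides. Since y is implicitly a function of x, the chain rule attaches a y' = dy/dx factor whenever we differentiate through y.

Set F(x, y) = (left side) − (right side), so the curve is F = 0. Differentiating each term of F:
  d/dx[3x^2y] = 3x^2·y' + 6xy
  d/dx[y^4] = 4y^3·y'
  d/dx[-12] = 0

Collecting, the y'-free part is the partial derivative in x and the y' coefficient is the partial derivative in y:
  ∂F/∂x = 6xy
  ∂F/∂y = 3x^2 + 4y^3

so d/dx[F(x, y(x))] = ∂F/∂x + (∂F/∂y)·y' = 0. Rearranging,
  dy/dx = -(∂F/∂x)/(∂F/∂y) = -(6xy)/(3x^2 + 4y^3) = -6xy/(3x^2 + 4y^3)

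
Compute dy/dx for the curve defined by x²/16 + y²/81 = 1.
Take d/dx of both sides. Since y is implicitly a function of x, the chain rule attaches a y' = dy/dx factor whenever we differentiate through y.

Set F(x, y) = (left side) − (right side), so the curve is F = 0. Differentiating each term of F:
  d/dx[x^2/16] = x/8
  d/dx[y^2/81] = 2y·y'/81
  d/dx[-1] = 0

Collecting, the y'-free part is the partial derivative in x and the y' coefficient is the partial derivative in y:
  ∂F/∂x = x/8
  ∂F/∂y = 2y/81

so d/dx[F(x, y(x))] = ∂F/∂x + (∂F/∂y)·y' = 0. Rearranging,
  dy/dx = -(∂F/∂x)/(∂F/∂y) = -(x/8)/(2y/81) = -81x/(16y)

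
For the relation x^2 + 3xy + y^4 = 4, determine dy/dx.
Apply d/dx to both sides, remembering that y depends on x. Each occurrence of y therefore brings in a y' = dy/dx via the chain rule.

With F(x, y) equal to the left-hand side minus the right, differentiate F term by term:
  d/dx[x^2] = 2x
  d/dx[3xy] = 3x·y' + 3y
  d/dx[y^4] = 4y^3·y'
  d/dx[-4] = 0
Adding these up, d/dx[F] = 0 becomes
  (2x + 3y) + (3x + 4y^3)·y' = 0,
so isolating y',
  dy/dx = -(2x + 3y)/(3x + 4y^3) = (-2x - 3y)/(3x + 4y^3)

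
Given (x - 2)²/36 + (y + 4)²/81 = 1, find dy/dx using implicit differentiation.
Differentiate both sides with respect to x, treating y as y(x). By the chain rule, any term containing y contributes a factor of y' = dy/dx when we differentiate it.

Move every term to one side and write the relation as F(x, y) = 0. Term by term,
  d/dx[(x - 2)^2/36] = x/18 - 1/9
  d/dx[(y + 4)^2/81] = 2·y'(y + 4)/81
  d/dx[-1] = 0

The pieces without y' make up ∂F/∂x and the coefficient of y' is ∂F/∂y:
  ∂F/∂x = x/18 - 1/9,
  ∂F/∂y = 2y/81 + 8/81.

Since d/dx[F] = ∂F/∂x + (∂F/∂y)·y' = 0, solve for y':
  (∂F/∂y)·y' = -∂F/∂x
  dy/dx = -(∂F/∂x)/(∂F/∂y) = -(x/18 - 1/9)/(2y/81 + 8/81)
        = -((x - 2)/18)/(2(y + 4)/81) = 9(2 - x)/(4(y + 4))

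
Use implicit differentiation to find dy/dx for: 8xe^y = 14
Apply d/dx to both sides, remembering that y depends on x. Each occurrence of y therefore brings in a y' = dy/dx via the chain rule.

With F(x, y) equal to the left-hand side minus the right, differentiate F term by term:
  d/dx[8x·e^(y)] = 8x·y'·e^(y) + 8e^(y)
  d/dx[-14] = 0
Adding these up, d/dx[F] = 0 becomes
  (8e^(y)) + (8x·e^(y))·y' = 0,
so isolating y',
  dy/dx = -(8e^(y))/(8x·e^(y)) = -1/x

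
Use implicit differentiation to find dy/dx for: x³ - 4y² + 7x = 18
Differentiate the relation implicitly: treat y = y(x) and apply the chain rule, so every y-derivative picks up a y' = dy/dx factor.

With everything moved to the left-hand side, differentiate term by term:
  d/dx[x^3] = 3x^2
  d/dx[7x] = 7
  d/dx[-4y^2] = -8y·y'
  d/dx[-18] = 0

Separating the contributions that come from x directly and those that come through y:
  without y':      3x^2 + 7
  multiplying y':  -8y

so (3x^2 + 7) + (-8y)·y' = 0, and therefore
  dy/dx = -(3x^2 + 7)/(-8y) = (3x^2 + 7)/(8y)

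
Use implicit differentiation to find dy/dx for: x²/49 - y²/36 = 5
Differentiate both sides with respect to x, treating y as y(x). By the chain rule, any term containing y contributes a factor of y' = dy/dx when we differentiate it.

Move every term to one side and write the relation as F(x, y) = 0. Term by term,
  d/dx[x^2/49] = 2x/49
  d/dx[-y^2/36] = -y·y'/18
  d/dx[-5] = 0

The pieces without y' make up ∂F/∂x and the coefficient of y' is ∂F/∂y:
  ∂F/∂x = 2x/49,
  ∂F/∂y = -y/18.

Since d/dx[F] = ∂F/∂x + (∂F/∂y)·y' = 0, solve for y':
  (∂F/∂y)·y' = -∂F/∂x
  dy/dx = -(∂F/∂x)/(∂F/∂y) = -(2x/49)/(-y/18) = 36x/(49y)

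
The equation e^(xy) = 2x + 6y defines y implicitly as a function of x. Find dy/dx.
Apply d/dx to both sides, remembering that y depends on x. Each occurrence of y therefore brings in a y' = dy/dx via the chain rule.

With F(x, y) equal to the left-hand side minus the right, differentiate F term by term:
  d/dx[-2x] = -2
  d/dx[-6y] = -6·y'
  d/dx[e^(xy)] = (x·y' + y)·e^(xy)
Adding these up, d/dx[F] = 0 becomes
  (y·e^(xy) - 2) + (x·e^(xy) - 6)·y' = 0,
so isolating y',
  dy/dx = -(y·e^(xy) - 2)/(x·e^(xy) - 6) = (-y·e^(xy) + 2)/(x·e^(xy) - 6)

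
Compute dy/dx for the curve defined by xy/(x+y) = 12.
Take d/dx of both sides. Since y is implicitly a function of x, the chain rule attaches a y' = dy/dx factor whenever we differentiate through y.

Set F(x, y) = (left side) − (right side), so the curve is F = 0. Differentiating each term of F:
  d/dx[xy/(x + y)] = xy(-y' - 1)/(x + y)^2 + x·y'/(x + y) + y/(x + y)
  d/dx[-12] = 0

Collecting, the y'-free part is the partial derivative in x and the y' coefficient is the partial derivative in y:
  ∂F/∂x = -xy/(x + y)^2 + y/(x + y)
  ∂F/∂y = -xy/(x + y)^2 + x/(x + y)

so d/dx[F(x, y(x))] = ∂F/∂x + (∂F/∂y)·y' = 0. Rearranging,
  dy/dx = -(∂F/∂x)/(∂F/∂y) = -(-xy/(x + y)^2 + y/(x + y))/(-xy/(x + y)^2 + x/(x + y))
        = -(y^2/(x + y)^2)/(x^2/(x + y)^2) = -y^2/x^2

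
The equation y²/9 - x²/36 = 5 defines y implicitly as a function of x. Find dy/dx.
Apply d/dx to both sides, remembering that y depends on x. Each occurrence of y therefore brings in a y' = dy/dx via the chain rule.

With F(x, y) equal to the left-hand side minus the right, differentiate F term by term:
  d/dx[-x^2/36] = -x/18
  d/dx[y^2/9] = 2y·y'/9
  d/dx[-5] = 0
Adding these up, d/dx[F] = 0 becomes
  (-x/18) + (2y/9)·y' = 0,
so isolating y',
  dy/dx = -(-x/18)/(2y/9) = x/(4y)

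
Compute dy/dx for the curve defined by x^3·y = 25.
Differentiate both sides with respect to x, treating y as y(x). By the chain rule, any term containing y contributes a factor of y' = dy/dx when we differentiate it.

Move every term to one side and write the relation as F(x, y) = 0. Term by term,
  d/dx[x^3y] = x^3·y' + 3x^2y
  d/dx[-25] = 0

The pieces without y' make up ∂F/∂x and the coefficient of y' is ∂F/∂y:
  ∂F/∂x = 3x^2y,
  ∂F/∂y = x^3.

Since d/dx[F] = ∂F/∂x + (∂F/∂y)·y' = 0, solve for y':
  (∂F/∂y)·y' = -∂F/∂x
  dy/dx = -(∂F/∂x)/(∂F/∂y) = -(3x^2y)/(x^3) = -3y/x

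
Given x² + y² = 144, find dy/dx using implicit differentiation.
Apply d/dx to both sides, remembering that y depends on x. Each occurrence of y therefore brings in a y' = dy/dx via the chain rule.

With F(x, y) equal to the left-hand side minus the right, differentiate F term by term:
  d/dx[x^2] = 2x
  d/dx[y^2] = 2y·y'
  d/dx[-144] = 0
Adding these up, d/dx[F] = 0 becomes
  (2x) + (2y)·y' = 0,
so isolating y',
  dy/dx = -(2x)/(2y) = -x/y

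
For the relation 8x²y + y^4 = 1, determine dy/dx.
Differentiate the relation implicitly: treat y = y(x) and apply the chain rule, so every y-derivative picks up a y' = dy/dx factor.

With everything moved to the left-hand side, differentiate term by term:
  d/dx[8x^2y] = 8x^2·y' + 16xy
  d/dx[y^4] = 4y^3·y'
  d/dx[-1] = 0

Separating the contributions that come from x directly and those that come through y:
  without y':      16xy
  multiplying y':  8x^2 + 4y^3

so (16xy) + (8x^2 + 4y^3)·y' = 0, and therefore
  dy/dx = -(16xy)/(8x^2 + 4y^3) = -4xy/(2x^2 + y^3)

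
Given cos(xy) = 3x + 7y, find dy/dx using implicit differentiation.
Differentiate the relation implicitly: treat y = y(x) and apply the chain rule, so every y-derivative picks up a y' = dy/dx factor.

With everything moved to the left-hand side, differentiate term by term:
  d/dx[-3x] = -3
  d/dx[-7y] = -7·y'
  d/dx[cos(xy)] = -(x·y' + y)·sin(xy)

Separating the contributions that come from x directly and those that come through y:
  without y':      -y·sin(xy) - 3
  multiplying y':  -x·sin(xy) - 7

so (-y·sin(xy) - 3) + (-x·sin(xy) - 7)·y' = 0, and therefore
  dy/dx = -(-y·sin(xy) - 3)/(-x·sin(xy) - 7) = -(y·sin(xy) + 3)/(x·sin(xy) + 7)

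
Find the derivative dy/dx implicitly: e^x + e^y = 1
Differentiate both sides with respect to x, treating y as y(x). By the chain rule, any term containing y contributes a factor of y' = dy/dx when we differentiate it.

Move every term to one side and write the relation as F(x, y) = 0. Term by term,
  d/dx[e^(x)] = e^(x)
  d/dx[e^(y)] = y'·e^(y)
  d/dx[-1] = 0

The pieces without y' make up ∂F/∂x and the coefficient of y' is ∂F/∂y:
  ∂F/∂x = e^(x),
  ∂F/∂y = e^(y).

Since d/dx[F] = ∂F/∂x + (∂F/∂y)·y' = 0, solve for y':
  (∂F/∂y)·y' = -∂F/∂x
  dy/dx = -(∂F/∂x)/(∂F/∂y) = -(e^(x))/(e^(y)) = -e^(x - y)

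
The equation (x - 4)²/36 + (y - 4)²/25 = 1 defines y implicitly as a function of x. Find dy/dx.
Differentiate the relation implicitly: treat y = y(x) and apply the chain rule, so every y-derivative picks up a y' = dy/dx factor.

With everything moved to the left-hand side, differentiate term by term:
  d/dx[(x - 4)^2/36] = x/18 - 2/9
  d/dx[(y - 4)^2/25] = 2·y'(y - 4)/25
  d/dx[-1] = 0

Separating the contributions that come from x directly and those that come through y:
  without y':      x/18 - 2/9
  multiplying y':  2y/25 - 8/25

so (x/18 - 2/9) + (2y/25 - 8/25)·y' = 0, and therefore
  dy/dx = -(x/18 - 2/9)/(2y/25 - 8/25)
        = -((x - 4)/18)/(2(y - 4)/25) = 25(4 - x)/(36(y - 4))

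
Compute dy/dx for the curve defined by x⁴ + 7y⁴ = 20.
Differentiate the relation implicitly: treat y = y(x) and apply the chain rule, so every y-derivative picks up a y' = dy/dx factor.

With everything moved to the left-hand side, differentiate term by term:
  d/dx[x^4] = 4x^3
  d/dx[7y^4] = 28y^3·y'
  d/dx[-20] = 0

Separating the contributions that come from x directly and those that come through y:
  without y':      4x^3
  multiplying y':  28y^3

so (4x^3) + (28y^3)·y' = 0, and therefore
  dy/dx = -(4x^3)/(28y^3) = -x^3/(7y^3)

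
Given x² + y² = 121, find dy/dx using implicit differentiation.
Differentiate the relation implicitly: treat y = y(x) and apply the chain rule, so every y-derivative picks up a y' = dy/dx factor.

With everything moved to the left-hand side, differentiate term by term:
  d/dx[x^2] = 2x
  d/dx[y^2] = 2y·y'
  d/dx[-121] = 0

Separating the contributions that come from x directly and those that come through y:
  without y':      2x
  multiplying y':  2y

so (2x) + (2y)·y' = 0, and therefore
  dy/dx = -(2x)/(2y) = -x/y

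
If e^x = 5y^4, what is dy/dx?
Differentiate both sides with respect to x, treating y as y(x). By the chain rule, any term containing y contributes a factor of y' = dy/dx when we differentiate it.

Move every term to one side and write the relation as F(x, y) = 0. Term by term,
  d/dx[-5y^4] = -20y^3·y'
  d/dx[e^(x)] = e^(x)

The pieces without y' make up ∂F/∂x and the coefficient of y' is ∂F/∂y:
  ∂F/∂x = e^(x),
  ∂F/∂y = -20y^3.

Since d/dx[F] = ∂F/∂x + (∂F/∂y)·y' = 0, solve for y':
  (∂F/∂y)·y' = -∂F/∂x
  dy/dx = -(∂F/∂x)/(∂F/∂y) = -(e^(x))/(-20y^3) = e^(x)/(20y^3)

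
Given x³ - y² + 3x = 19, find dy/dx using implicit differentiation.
Differentiate the relation implicitly: treat y = y(x) and apply the chain rule, so every y-derivative picks up a y' = dy/dx factor.

With everything moved to the left-hand side, differentiate term by term:
  d/dx[x^3] = 3x^2
  d/dx[3x] = 3
  d/dx[-y^2] = -2y·y'
  d/dx[-19] = 0

Separating the contributions that come from x directly and those that come through y:
  without y':      3x^2 + 3
  multiplying y':  -2y

so (3x^2 + 3) + (-2y)·y' = 0, and therefore
  dy/dx = -(3x^2 + 3)/(-2y) = 3(x^2 + 1)/(2y)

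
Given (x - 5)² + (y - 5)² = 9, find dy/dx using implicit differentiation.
Apply d/dx to both sides, remembering that y depends on x. Each occurrence of y therefore brings in a y' = dy/dx via the chain rule.

With F(x, y) equal to the left-hand side minus the right, differentiate F term by term:
  d/dx[(x - 5)^2] = 2x - 10
  d/dx[(y - 5)^2] = 2·y'(y - 5)
  d/dx[-9] = 0
Adding these up, d/dx[F] = 0 becomes
  (2x - 10) + (2y - 10)·y' = 0,
so isolating y',
  dy/dx = -(2x - 10)/(2y - 10) = (5 - x)/(y - 5)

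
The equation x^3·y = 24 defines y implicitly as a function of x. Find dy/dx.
Differentiate the relation implicitly: treat y = y(x) and apply the chain rule, so every y-derivative picks up a y' = dy/dx factor.

With everything moved to the left-hand side, differentiate term by term:
  d/dx[x^3y] = x^3·y' + 3x^2y
  d/dx[-24] = 0

Separating the contributions that come from x directly and those that come through y:
  without y':      3x^2y
  multiplying y':  x^3

so (3x^2y) + (x^3)·y' = 0, and therefore
  dy/dx = -(3x^2y)/(x^3) = -3y/x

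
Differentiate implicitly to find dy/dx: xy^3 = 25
Apply d/dx to both sides, remembering that y depends on x. Each occurrence of y therefore brings in a y' = dy/dx via the chain rule.

With F(x, y) equal to the left-hand side minus the right, differentiate F term by term:
  d/dx[xy^3] = 3xy^2·y' + y^3
  d/dx[-25] = 0
Adding these up, d/dx[F] = 0 becomes
  (y^3) + (3xy^2)·y' = 0,
so isolating y',
  dy/dx = -(y^3)/(3xy^2) = -y/(3x)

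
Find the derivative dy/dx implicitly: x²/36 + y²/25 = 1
Take d/dx of both sides. Since y is implicitly a function of x, the chain rule attaches a y' = dy/dx factor whenever we differentiate through y.

Set F(x, y) = (left side) − (right side), so the curve is F = 0. Differentiating each term of F:
  d/dx[x^2/36] = x/18
  d/dx[y^2/25] = 2y·y'/25
  d/dx[-1] = 0

Collecting, the y'-free part is the partial derivative in x and the y' coefficient is the partial derivative in y:
  ∂F/∂x = x/18
  ∂F/∂y = 2y/25

so d/dx[F(x, y(x))] = ∂F/∂x + (∂F/∂y)·y' = 0. Rearranging,
  dy/dx = -(∂F/∂x)/(∂F/∂y) = -(x/18)/(2y/25) = -25x/(36y)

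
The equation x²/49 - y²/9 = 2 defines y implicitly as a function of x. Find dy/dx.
Differentiate the relation implicitly: treat y = y(x) and apply the chain rule, so every y-derivative picks up a y' = dy/dx factor.

With everything moved to the left-hand side, differentiate term by term:
  d/dx[x^2/49] = 2x/49
  d/dx[-y^2/9] = -2y·y'/9
  d/dx[-2] = 0

Separating the contributions that come from x directly and those that come through y:
  without y':      2x/49
  multiplying y':  -2y/9

so (2x/49) + (-2y/9)·y' = 0, and therefore
  dy/dx = -(2x/49)/(-2y/9) = 9x/(49y)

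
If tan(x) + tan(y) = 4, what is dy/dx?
Apply d/dx to both sides, remembering that y depends on x. Each occurrence of y therefore brings in a y' = dy/dx via the chain rule.

With F(x, y) equal to the left-hand side minus the right, differentiate F term by term:
  d/dx[tan(x)] = tan(x)^2 + 1
  d/dx[tan(y)] = y'(tan(y)^2 + 1)
  d/dx[-4] = 0
Adding these up, d/dx[F] = 0 becomes
  (tan(x)^2 + 1) + (tan(y)^2 + 1)·y' = 0,
so isolating y',
  dy/dx = -(tan(x)^2 + 1)/(tan(y)^2 + 1) = -cos(y)^2/cos(x)^2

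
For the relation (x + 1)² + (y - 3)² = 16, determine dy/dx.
Differentiate the relation implicitly: treat y = y(x) and apply the chain rule, so every y-derivative picks up a y' = dy/dx factor.

With everything moved to the left-hand side, differentiate term by term:
  d/dx[(x + 1)^2] = 2x + 2
  d/dx[(y - 3)^2] = 2·y'(y - 3)
  d/dx[-16] = 0

Separating the contributions that come from x directly and those that come through y:
  without y':      2x + 2
  multiplying y':  2y - 6

so (2x + 2) + (2y - 6)·y' = 0, and therefore
  dy/dx = -(2x + 2)/(2y - 6) = (-x - 1)/(y - 3)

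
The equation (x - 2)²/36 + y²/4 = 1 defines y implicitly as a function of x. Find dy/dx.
Apply d/dx to both sides, remembering that y depends on x. Each occurrence of y therefore brings in a y' = dy/dx via the chain rule.

With F(x, y) equal to the left-hand side minus the right, differentiate F term by term:
  d/dx[y^2/4] = y·y'/2
  d/dx[(x - 2)^2/36] = x/18 - 1/9
  d/dx[-1] = 0
Adding these up, d/dx[F] = 0 becomes
  (x/18 - 1/9) + (y/2)·y' = 0,
so isolating y',
  dy/dx = -(x/18 - 1/9)/(y/2)
        = -((x - 2)/18)/(y/2) = (2 - x)/(9y)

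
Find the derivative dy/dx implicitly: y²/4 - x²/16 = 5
Take d/dx of both sides. Since y is implicitly a function of x, the chain rule attaches a y' = dy/dx factor whenever we differentiate through y.

Set F(x, y) = (left side) − (right side), so the curve is F = 0. Differentiating each term of F:
  d/dx[-x^2/16] = -x/8
  d/dx[y^2/4] = y·y'/2
  d/dx[-5] = 0

Collecting, the y'-free part is the partial derivative in x and the y' coefficient is the partial derivative in y:
  ∂F/∂x = -x/8
  ∂F/∂y = y/2

so d/dx[F(x, y(x))] = ∂F/∂x + (∂F/∂y)·y' = 0. Rearranging,
  dy/dx = -(∂F/∂x)/(∂F/∂y) = -(-x/8)/(y/2) = x/(4y)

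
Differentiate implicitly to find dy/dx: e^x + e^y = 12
Differentiate both sides with respect to x, treating y as y(x). By the chain rule, any term containing y contributes a factor of y' = dy/dx when we differentiate it.

Move every term to one side and write the relation as F(x, y) = 0. Term by term,
  d/dx[e^(x)] = e^(x)
  d/dx[e^(y)] = y'·e^(y)
  d/dx[-12] = 0

The pieces without y' make up ∂F/∂x and the coefficient of y' is ∂F/∂y:
  ∂F/∂x = e^(x),
  ∂F/∂y = e^(y).

Since d/dx[F] = ∂F/∂x + (∂F/∂y)·y' = 0, solve for y':
  (∂F/∂y)·y' = -∂F/∂x
  dy/dx = -(∂F/∂x)/(∂F/∂y) = -(e^(x))/(e^(y)) = -e^(x - y)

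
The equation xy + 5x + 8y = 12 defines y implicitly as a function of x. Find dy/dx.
Apply d/dx to both sides, remembering that y depends on x. Each occurrence of y therefore brings in a y' = dy/dx via the chain rule.

With F(x, y) equal to the left-hand side minus the right, differentiate F term by term:
  d/dx[xy] = x·y' + y
  d/dx[5x] = 5
  d/dx[8y] = 8·y'
  d/dx[-12] = 0
Adding these up, d/dx[F] = 0 becomes
  (y + 5) + (x + 8)·y' = 0,
so isolating y',
  dy/dx = -(y + 5)/(x + 8) = (-y - 5)/(x + 8)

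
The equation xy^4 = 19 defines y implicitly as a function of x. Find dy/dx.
Take d/dx of both sides. Since y is implicitly a function of x, the chain rule attaches a y' = dy/dx factor whenever we differentiate through y.

Set F(x, y) = (left side) − (right side), so the curve is F = 0. Differentiating each term of F:
  d/dx[xy^4] = 4xy^3·y' + y^4
  d/dx[-19] = 0

Collecting, the y'-free part is the partial derivative in x and the y' coefficient is the partial derivative in y:
  ∂F/∂x = y^4
  ∂F/∂y = 4xy^3

so d/dx[F(x, y(x))] = ∂F/∂x + (∂F/∂y)·y' = 0. Rearranging,
  dy/dx = -(∂F/∂x)/(∂F/∂y) = -(y^4)/(4xy^3) = -y/(4x)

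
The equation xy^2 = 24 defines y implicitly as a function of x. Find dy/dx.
Take d/dx of both sides. Since y is implicitly a function of x, the chain rule attaches a y' = dy/dx factor whenever we differentiate through y.

Set F(x, y) = (left side) − (right side), so the curve is F = 0. Differentiating each term of F:
  d/dx[xy^2] = 2xy·y' + y^2
  d/dx[-24] = 0

Collecting, the y'-free part is the partial derivative in x and the y' coefficient is the partial derivative in y:
  ∂F/∂x = y^2
  ∂F/∂y = 2xy

so d/dx[F(x, y(x))] = ∂F/∂x + (∂F/∂y)·y' = 0. Rearranging,
  dy/dx = -(∂F/∂x)/(∂F/∂y) = -(y^2)/(2xy) = -y/(2x)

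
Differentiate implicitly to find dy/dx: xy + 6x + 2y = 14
Differentiate both sides with respect to x, treating y as y(x). By the chain rule, any term containing y contributes a factor of y' = dy/dx when we differentiate it.

Move every term to one side and write the relation as F(x, y) = 0. Term by term,
  d/dx[xy] = x·y' + y
  d/dx[6x] = 6
  d/dx[2y] = 2·y'
  d/dx[-14] = 0

The pieces without y' make up ∂F/∂x and the coefficient of y' is ∂F/∂y:
  ∂F/∂x = y + 6,
  ∂F/∂y = x + 2.

Since d/dx[F] = ∂F/∂x + (∂F/∂y)·y' = 0, solve for y':
  (∂F/∂y)·y' = -∂F/∂x
  dy/dx = -(∂F/∂x)/(∂F/∂y) = -(y + 6)/(x + 2) = (-y - 6)/(x + 2)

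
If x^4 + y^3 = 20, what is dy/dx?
Differentiate both sides with respect to x, treating y as y(x). By the chain rule, any term containing y contributes a factor of y' = dy/dx when we differentiate it.

Move every term to one side and write the relation as F(x, y) = 0. Term by term,
  d/dx[x^4] = 4x^3
  d/dx[y^3] = 3y^2·y'
  d/dx[-20] = 0

The pieces without y' make up ∂F/∂x and the coefficient of y' is ∂F/∂y:
  ∂F/∂x = 4x^3,
  ∂F/∂y = 3y^2.

Since d/dx[F] = ∂F/∂x + (∂F/∂y)·y' = 0, solve for y':
  (∂F/∂y)·y' = -∂F/∂x
  dy/dx = -(∂F/∂x)/(∂F/∂y) = -(4x^3)/(3y^2) = -4x^3/(3y^2)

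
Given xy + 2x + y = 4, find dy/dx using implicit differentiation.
Differentiate both sides with respect to x, treating y as y(x). By the chain rule, any term containing y contributes a factor of y' = dy/dx when we differentiate it.

Move every term to one side and write the relation as F(x, y) = 0. Term by term,
  d/dx[xy] = x·y' + y
  d/dx[2x] = 2
  d/dx[y] = y'
  d/dx[-4] = 0

The pieces without y' make up ∂F/∂x and the coefficient of y' is ∂F/∂y:
  ∂F/∂x = y + 2,
  ∂F/∂y = x + 1.

Since d/dx[F] = ∂F/∂x + (∂F/∂y)·y' = 0, solve for y':
  (∂F/∂y)·y' = -∂F/∂x
  dy/dx = -(∂F/∂x)/(∂F/∂y) = -(y + 2)/(x + 1) = (-y - 2)/(x + 1)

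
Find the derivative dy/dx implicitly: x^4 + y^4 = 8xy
Take d/dx of both sides. Since y is implicitly a function of x, the chain rule attaches a y' = dy/dx factor whenever we differentiate through y.

Set F(x, y) = (left side) − (right side), so the curve is F = 0. Differentiating each term of F:
  d/dx[x^4] = 4x^3
  d/dx[-8xy] = -8x·y' - 8y
  d/dx[y^4] = 4y^3·y'

Collecting, the y'-free part is the partial derivative in x and the y' coefficient is the partial derivative in y:
  ∂F/∂x = 4x^3 - 8y
  ∂F/∂y = -8x + 4y^3

so d/dx[F(x, y(x))] = ∂F/∂x + (∂F/∂y)·y' = 0. Rearranging,
  dy/dx = -(∂F/∂x)/(∂F/∂y) = -(4x^3 - 8y)/(-8x + 4y^3) = (x^3 - 2y)/(2x - y^3)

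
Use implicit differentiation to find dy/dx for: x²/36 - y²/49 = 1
Differentiate both sides with respect to x, treating y as y(x). By the chain rule, any term containing y contributes a factor of y' = dy/dx when we differentiate it.

Move every term to one side and write the relation as F(x, y) = 0. Term by term,
  d/dx[x^2/36] = x/18
  d/dx[-y^2/49] = -2y·y'/49
  d/dx[-1] = 0

The pieces without y' make up ∂F/∂x and the coefficient of y' is ∂F/∂y:
  ∂F/∂x = x/18,
  ∂F/∂y = -2y/49.

Since d/dx[F] = ∂F/∂x + (∂F/∂y)·y' = 0, solve for y':
  (∂F/∂y)·y' = -∂F/∂x
  dy/dx = -(∂F/∂x)/(∂F/∂y) = -(x/18)/(-2y/49) = 49x/(36y)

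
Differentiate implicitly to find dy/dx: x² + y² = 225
Differentiate the relation implicitly: treat y = y(x) and apply the chain rule, so every y-derivative picks up a y' = dy/dx factor.

With everything moved to the left-hand side, differentiate term by term:
  d/dx[x^2] = 2x
  d/dx[y^2] = 2y·y'
  d/dx[-225] = 0

Separating the contributions that come from x directly and those that come through y:
  without y':      2x
  multiplying y':  2y

so (2x) + (2y)·y' = 0, and therefore
  dy/dx = -(2x)/(2y) = -x/y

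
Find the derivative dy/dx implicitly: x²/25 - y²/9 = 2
Differentiate the relation implicitly: treat y = y(x) and apply the chain rule, so every y-derivative picks up a y' = dy/dx factor.

With everything moved to the left-hand side, differentiate term by term:
  d/dx[x^2/25] = 2x/25
  d/dx[-y^2/9] = -2y·y'/9
  d/dx[-2] = 0

Separating the contributions that come from x directly and those that come through y:
  without y':      2x/25
  multiplying y':  -2y/9

so (2x/25) + (-2y/9)·y' = 0, and therefore
  dy/dx = -(2x/25)/(-2y/9) = 9x/(25y)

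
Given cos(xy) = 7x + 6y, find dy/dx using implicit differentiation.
Take d/dx of both sides. Since y is implicitly a function of x, the chain rule attaches a y' = dy/dx factor whenever we differentiate through y.

Set F(x, y) = (left side) − (right side), so the curve is F = 0. Differentiating each term of F:
  d/dx[-7x] = -7
  d/dx[-6y] = -6·y'
  d/dx[cos(xy)] = -(x·y' + y)·sin(xy)

Collecting, the y'-free part is the partial derivative in x and the y' coefficient is the partial derivative in y:
  ∂F/∂x = -y·sin(xy) - 7
  ∂F/∂y = -x·sin(xy) - 6

so d/dx[F(x, y(x))] = ∂F/∂x + (∂F/∂y)·y' = 0. Rearranging,
  dy/dx = -(∂F/∂x)/(∂F/∂y) = -(-y·sin(xy) - 7)/(-x·sin(xy) - 6) = -(y·sin(xy) + 7)/(x·sin(xy) + 6)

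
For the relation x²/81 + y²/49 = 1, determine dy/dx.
Apply d/dx to both sides, remembering that y depends on x. Each occurrence of y therefore brings in a y' = dy/dx via the chain rule.

With F(x, y) equal to the left-hand side minus the right, differentiate F term by term:
  d/dx[x^2/81] = 2x/81
  d/dx[y^2/49] = 2y·y'/49
  d/dx[-1] = 0
Adding these up, d/dx[F] = 0 becomes
  (2x/81) + (2y/49)·y' = 0,
so isolating y',
  dy/dx = -(2x/81)/(2y/49) = -49x/(81y)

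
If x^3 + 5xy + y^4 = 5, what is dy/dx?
Apply d/dx to both sides, remembering that y depends on x. Each occurrence of y therefore brings in a y' = dy/dx via the chain rule.

With F(x, y) equal to the left-hand side minus the right, differentiate F term by term:
  d/dx[x^3] = 3x^2
  d/dx[5xy] = 5x·y' + 5y
  d/dx[y^4] = 4y^3·y'
  d/dx[-5] = 0
Adding these up, d/dx[F] = 0 becomes
  (3x^2 + 5y) + (5x + 4y^3)·y' = 0,
so isolating y',
  dy/dx = -(3x^2 + 5y)/(5x + 4y^3) = (-3x^2 - 5y)/(5x + 4y^3)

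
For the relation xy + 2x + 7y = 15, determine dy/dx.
Take d/dx of both sides. Since y is implicitly a function of x, the chain rule attaches a y' = dy/dx factor whenever we differentiate through y.

Set F(x, y) = (left side) − (right side), so the curve is F = 0. Differentiating each term of F:
  d/dx[xy] = x·y' + y
  d/dx[2x] = 2
  d/dx[7y] = 7·y'
  d/dx[-15] = 0

Collecting, the y'-free part is the partial derivative in x and the y' coefficient is the partial derivative in y:
  ∂F/∂x = y + 2
  ∂F/∂y = x + 7

so d/dx[F(x, y(x))] = ∂F/∂x + (∂F/∂y)·y' = 0. Rearranging,
  dy/dx = -(∂F/∂x)/(∂F/∂y) = -(y + 2)/(x + 7) = (-y - 2)/(x + 7)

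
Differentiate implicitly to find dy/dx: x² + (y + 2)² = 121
Differentiate both sides with respect to x, treating y as y(x). By the chain rule, any term containing y contributes a factor of y' = dy/dx when we differentiate it.

Move every term to one side and write the relation as F(x, y) = 0. Term by term,
  d/dx[x^2] = 2x
  d/dx[(y + 2)^2] = 2·y'(y + 2)
  d/dx[-121] = 0

The pieces without y' make up ∂F/∂x and the coefficient of y' is ∂F/∂y:
  ∂F/∂x = 2x,
  ∂F/∂y = 2y + 4.

Since d/dx[F] = ∂F/∂x + (∂F/∂y)·y' = 0, solve for y':
  (∂F/∂y)·y' = -∂F/∂x
  dy/dx = -(∂F/∂x)/(∂F/∂y) = -(2x)/(2y + 4) = -x/(y + 2)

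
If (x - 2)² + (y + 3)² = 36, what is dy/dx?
Take d/dx of both sides. Since y is implicitly a function of x, the chain rule attaches a y' = dy/dx factor whenever we differentiate through y.

Set F(x, y) = (left side) − (right side), so the curve is F = 0. Differentiating each term of F:
  d/dx[(x - 2)^2] = 2x - 4
  d/dx[(y + 3)^2] = 2·y'(y + 3)
  d/dx[-36] = 0

Collecting, the y'-free part is the partial derivative in x and the y' coefficient is the partial derivative in y:
  ∂F/∂x = 2x - 4
  ∂F/∂y = 2y + 6

so d/dx[F(x, y(x))] = ∂F/∂x + (∂F/∂y)·y' = 0. Rearranging,
  dy/dx = -(∂F/∂x)/(∂F/∂y) = -(2x - 4)/(2y + 6) = (2 - x)/(y + 3)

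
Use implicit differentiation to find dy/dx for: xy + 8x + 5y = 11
Apply d/dx to both sides, remembering that y depends on x. Each occurrence of y therefore brings in a y' = dy/dx via the chain rule.

With F(x, y) equal to the left-hand side minus the right, differentiate F term by term:
  d/dx[xy] = x·y' + y
  d/dx[8x] = 8
  d/dx[5y] = 5·y'
  d/dx[-11] = 0
Adding these up, d/dx[F] = 0 becomes
  (y + 8) + (x + 5)·y' = 0,
so isolating y',
  dy/dx = -(y + 8)/(x + 5) = (-y - 8)/(x + 5)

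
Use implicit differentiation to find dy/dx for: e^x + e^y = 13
Differentiate both sides with respect to x, treating y as y(x). By the chain rule, any term containing y contributes a factor of y' = dy/dx when we differentiate it.

Move every term to one side and write the relation as F(x, y) = 0. Term by term,
  d/dx[e^(x)] = e^(x)
  d/dx[e^(y)] = y'·e^(y)
  d/dx[-13] = 0

The pieces without y' make up ∂F/∂x and the coefficient of y' is ∂F/∂y:
  ∂F/∂x = e^(x),
  ∂F/∂y = e^(y).

Since d/dx[F] = ∂F/∂x + (∂F/∂y)·y' = 0, solve for y':
  (∂F/∂y)·y' = -∂F/∂x
  dy/dx = -(∂F/∂x)/(∂F/∂y) = -(e^(x))/(e^(y)) = -e^(x - y)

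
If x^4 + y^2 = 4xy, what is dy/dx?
Take d/dx of both sides. Since y is implicitly a function of x, the chain rule attaches a y' = dy/dx factor whenever we differentiate through y.

Set F(x, y) = (left side) − (right side), so the curve is F = 0. Differentiating each term of F:
  d/dx[x^4] = 4x^3
  d/dx[-4xy] = -4x·y' - 4y
  d/dx[y^2] = 2y·y'

Collecting, the y'-free part is the partial derivative in x and the y' coefficient is the partial derivative in y:
  ∂F/∂x = 4x^3 - 4y
  ∂F/∂y = -4x + 2y

so d/dx[F(x, y(x))] = ∂F/∂x + (∂F/∂y)·y' = 0. Rearranging,
  dy/dx = -(∂F/∂x)/(∂F/∂y) = -(4x^3 - 4y)/(-4x + 2y) = 2(x^3 - y)/(2x - y)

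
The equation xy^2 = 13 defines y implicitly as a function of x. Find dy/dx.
Differentiate both sides with respect to x, treating y as y(x). By the chain rule, any term containing y contributes a factor of y' = dy/dx when we differentiate it.

Move every term to one side and write the relation as F(x, y) = 0. Term by term,
  d/dx[xy^2] = 2xy·y' + y^2
  d/dx[-13] = 0

The pieces without y' make up ∂F/∂x and the coefficient of y' is ∂F/∂y:
  ∂F/∂x = y^2,
  ∂F/∂y = 2xy.

Since d/dx[F] = ∂F/∂x + (∂F/∂y)·y' = 0, solve for y':
  (∂F/∂y)·y' = -∂F/∂x
  dy/dx = -(∂F/∂x)/(∂F/∂y) = -(y^2)/(2xy) = -y/(2x)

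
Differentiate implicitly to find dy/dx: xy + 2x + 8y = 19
Differentiate both sides with respect to x, treating y as y(x). By the chain rule, any term containing y contributes a factor of y' = dy/dx when we differentiate it.

Move every term to one side and write the relation as F(x, y) = 0. Term by term,
  d/dx[xy] = x·y' + y
  d/dx[2x] = 2
  d/dx[8y] = 8·y'
  d/dx[-19] = 0

The pieces without y' make up ∂F/∂x and the coefficient of y' is ∂F/∂y:
  ∂F/∂x = y + 2,
  ∂F/∂y = x + 8.

Since d/dx[F] = ∂F/∂x + (∂F/∂y)·y' = 0, solve for y':
  (∂F/∂y)·y' = -∂F/∂x
  dy/dx = -(∂F/∂x)/(∂F/∂y) = -(y + 2)/(x + 8) = (-y - 2)/(x + 8)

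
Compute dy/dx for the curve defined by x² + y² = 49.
Apply d/dx to both sides, remembering that y depends on x. Each occurrence of y therefore brings in a y' = dy/dx via the chain rule.

With F(x, y) equal to the left-hand side minus the right, differentiate F term by term:
  d/dx[x^2] = 2x
  d/dx[y^2] = 2y·y'
  d/dx[-49] = 0
Adding these up, d/dx[F] = 0 becomes
  (2x) + (2y)·y' = 0,
so isolating y',
  dy/dx = -(2x)/(2y) = -x/y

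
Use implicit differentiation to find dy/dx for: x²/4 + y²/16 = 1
Take d/dx of both sides. Since y is implicitly a function of x, the chain rule attaches a y' = dy/dx factor whenever we differentiate through y.

Set F(x, y) = (left side) − (right side), so the curve is F = 0. Differentiating each term of F:
  d/dx[x^2/4] = x/2
  d/dx[y^2/16] = y·y'/8
  d/dx[-1] = 0

Collecting, the y'-free part is the partial derivative in x and the y' coefficient is the partial derivative in y:
  ∂F/∂x = x/2
  ∂F/∂y = y/8

so d/dx[F(x, y(x))] = ∂F/∂x + (∂F/∂y)·y' = 0. Rearranging,
  dy/dx = -(∂F/∂x)/(∂F/∂y) = -(x/2)/(y/8) = -4x/y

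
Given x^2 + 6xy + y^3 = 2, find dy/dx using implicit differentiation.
Differentiate the relation implicitly: treat y = y(x) and apply the chain rule, so every y-derivative picks up a y' = dy/dx factor.

With everything moved to the left-hand side, differentiate term by term:
  d/dx[x^2] = 2x
  d/dx[6xy] = 6x·y' + 6y
  d/dx[y^3] = 3y^2·y'
  d/dx[-2] = 0

Separating the contributions that come from x directly and those that come through y:
  without y':      2x + 6y
  multiplying y':  6x + 3y^2

so (2x + 6y) + (6x + 3y^2)·y' = 0, and therefore
  dy/dx = -(2x + 6y)/(6x + 3y^2) = 2(-x - 3y)/(3(2x + y^2))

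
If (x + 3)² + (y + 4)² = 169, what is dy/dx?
Differentiate the relation implicitly: treat y = y(x) and apply the chain rule, so every y-derivative picks up a y' = dy/dx factor.

With everything moved to the left-hand side, differentiate term by term:
  d/dx[(x + 3)^2] = 2x + 6
  d/dx[(y + 4)^2] = 2·y'(y + 4)
  d/dx[-169] = 0

Separating the contributions that come from x directly and those that come through y:
  without y':      2x + 6
  multiplying y':  2y + 8

so (2x + 6) + (2y + 8)·y' = 0, and therefore
  dy/dx = -(2x + 6)/(2y + 8) = (-x - 3)/(y + 4)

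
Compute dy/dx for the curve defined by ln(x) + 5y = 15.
Differentiate both sides with respect to x, treating y as y(x). By the chain rule, any term containing y contributes a factor of y' = dy/dx when we differentiate it.

Move every term to one side and write the relation as F(x, y) = 0. Term by term,
  d/dx[5y] = 5·y'
  d/dx[ln(x)] = 1/x
  d/dx[-15] = 0

The pieces without y' make up ∂F/∂x and the coefficient of y' is ∂F/∂y:
  ∂F/∂x = 1/x,
  ∂F/∂y = 5.

Since d/dx[F] = ∂F/∂x + (∂F/∂y)·y' = 0, solve for y':
  (∂F/∂y)·y' = -∂F/∂x
  dy/dx = -(∂F/∂x)/(∂F/∂y) = -(1/x)/(5) = -1/(5x)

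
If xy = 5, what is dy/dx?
Take d/dx of both sides. Since y is implicitly a function of x, the chain rule attaches a y' = dy/dx factor whenever we differentiate through y.

Set F(x, y) = (left side) − (right side), so the curve is F = 0. Differentiating each term of F:
  d/dx[xy] = x·y' + y
  d/dx[-5] = 0

Collecting, the y'-free part is the partial derivative in x and the y' coefficient is the partial derivative in y:
  ∂F/∂x = y
  ∂F/∂y = x

so d/dx[F(x, y(x))] = ∂F/∂x + (∂F/∂y)·y' = 0. Rearranging,
  dy/dx = -(∂F/∂x)/(∂F/∂y) = -(y)/(x) = -y/x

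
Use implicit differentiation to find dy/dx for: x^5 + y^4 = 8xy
Take d/dx of both sides. Since y is implicitly a function of x, the chain rule attaches a y' = dy/dx factor whenever we differentiate through y.

Set F(x, y) = (left side) − (right side), so the curve is F = 0. Differentiating each term of F:
  d/dx[x^5] = 5x^4
  d/dx[-8xy] = -8x·y' - 8y
  d/dx[y^4] = 4y^3·y'

Collecting, the y'-free part is the partial derivative in x and the y' coefficient is the partial derivative in y:
  ∂F/∂x = 5x^4 - 8y
  ∂F/∂y = -8x + 4y^3

so d/dx[F(x, y(x))] = ∂F/∂x + (∂F/∂y)·y' = 0. Rearranging,
  dy/dx = -(∂F/∂x)/(∂F/∂y) = -(5x^4 - 8y)/(-8x + 4y^3) = (5x^4 - 8y)/(4(2x - y^3))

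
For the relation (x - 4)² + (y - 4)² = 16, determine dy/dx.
Differentiate the relation implicitly: treat y = y(x) and apply the chain rule, so every y-derivative picks up a y' = dy/dx factor.

With everything moved to the left-hand side, differentiate term by term:
  d/dx[(x - 4)^2] = 2x - 8
  d/dx[(y - 4)^2] = 2·y'(y - 4)
  d/dx[-16] = 0

Separating the contributions that come from x directly and those that come through y:
  without y':      2x - 8
  multiplying y':  2y - 8

so (2x - 8) + (2y - 8)·y' = 0, and therefore
  dy/dx = -(2x - 8)/(2y - 8) = (4 - x)/(y - 4)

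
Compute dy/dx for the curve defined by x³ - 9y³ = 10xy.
Apply d/dx to both sides, remembering that y depends on x. Each occurrence of y therefore brings in a y' = dy/dx via the chain rule.

With F(x, y) equal to the left-hand side minus the right, differentiate F term by term:
  d/dx[x^3] = 3x^2
  d/dx[-10xy] = -10x·y' - 10y
  d/dx[-9y^3] = -27y^2·y'
Adding these up, d/dx[F] = 0 becomes
  (3x^2 - 10y) + (-10x - 27y^2)·y' = 0,
so isolating y',
  dy/dx = -(3x^2 - 10y)/(-10x - 27y^2) = (3x^2 - 10y)/(10x + 27y^2)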